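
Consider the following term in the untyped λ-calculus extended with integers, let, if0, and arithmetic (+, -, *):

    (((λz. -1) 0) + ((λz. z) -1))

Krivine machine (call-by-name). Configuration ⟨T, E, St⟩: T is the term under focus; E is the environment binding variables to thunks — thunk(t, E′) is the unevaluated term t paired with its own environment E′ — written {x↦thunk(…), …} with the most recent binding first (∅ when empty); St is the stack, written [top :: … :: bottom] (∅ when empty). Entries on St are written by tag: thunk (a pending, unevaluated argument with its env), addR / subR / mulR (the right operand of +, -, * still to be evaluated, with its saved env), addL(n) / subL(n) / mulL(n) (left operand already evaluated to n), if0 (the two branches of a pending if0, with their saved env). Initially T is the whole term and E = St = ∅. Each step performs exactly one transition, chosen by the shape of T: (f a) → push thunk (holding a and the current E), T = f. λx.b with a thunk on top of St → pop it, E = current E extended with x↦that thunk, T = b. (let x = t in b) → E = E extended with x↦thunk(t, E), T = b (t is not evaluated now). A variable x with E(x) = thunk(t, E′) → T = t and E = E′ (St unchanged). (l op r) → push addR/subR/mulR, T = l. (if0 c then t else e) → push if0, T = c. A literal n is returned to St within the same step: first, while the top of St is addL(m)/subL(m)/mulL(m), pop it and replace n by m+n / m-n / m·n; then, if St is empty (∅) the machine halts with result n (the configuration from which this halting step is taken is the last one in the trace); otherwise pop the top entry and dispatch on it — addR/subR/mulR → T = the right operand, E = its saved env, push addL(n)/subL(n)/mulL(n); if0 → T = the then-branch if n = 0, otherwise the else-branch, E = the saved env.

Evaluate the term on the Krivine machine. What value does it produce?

Answer: -2

Machine steps:
t=0: <T=(((λz. -1) 0) + ((λz. z) -1)), E=∅, St=∅>
t=1: <T=((λz. -1) 0), E=∅, St=[addR]>
t=2: <T=(λz. -1), E=∅, St=[thunk :: addR]>
t=3: <T=-1, E={z↦thunk(0, ∅)}, St=[addR]>
t=4: <T=((λz. z) -1), E=∅, St=[addL(-1)]>
t=5: <T=(λz. z), E=∅, St=[thunk :: addL(-1)]>
t=6: <T=z, E={z↦thunk(-1, ∅)}, St=[addL(-1)]>
t=7: <T=-1, E=∅, St=[addL(-1)]>
→ final value -2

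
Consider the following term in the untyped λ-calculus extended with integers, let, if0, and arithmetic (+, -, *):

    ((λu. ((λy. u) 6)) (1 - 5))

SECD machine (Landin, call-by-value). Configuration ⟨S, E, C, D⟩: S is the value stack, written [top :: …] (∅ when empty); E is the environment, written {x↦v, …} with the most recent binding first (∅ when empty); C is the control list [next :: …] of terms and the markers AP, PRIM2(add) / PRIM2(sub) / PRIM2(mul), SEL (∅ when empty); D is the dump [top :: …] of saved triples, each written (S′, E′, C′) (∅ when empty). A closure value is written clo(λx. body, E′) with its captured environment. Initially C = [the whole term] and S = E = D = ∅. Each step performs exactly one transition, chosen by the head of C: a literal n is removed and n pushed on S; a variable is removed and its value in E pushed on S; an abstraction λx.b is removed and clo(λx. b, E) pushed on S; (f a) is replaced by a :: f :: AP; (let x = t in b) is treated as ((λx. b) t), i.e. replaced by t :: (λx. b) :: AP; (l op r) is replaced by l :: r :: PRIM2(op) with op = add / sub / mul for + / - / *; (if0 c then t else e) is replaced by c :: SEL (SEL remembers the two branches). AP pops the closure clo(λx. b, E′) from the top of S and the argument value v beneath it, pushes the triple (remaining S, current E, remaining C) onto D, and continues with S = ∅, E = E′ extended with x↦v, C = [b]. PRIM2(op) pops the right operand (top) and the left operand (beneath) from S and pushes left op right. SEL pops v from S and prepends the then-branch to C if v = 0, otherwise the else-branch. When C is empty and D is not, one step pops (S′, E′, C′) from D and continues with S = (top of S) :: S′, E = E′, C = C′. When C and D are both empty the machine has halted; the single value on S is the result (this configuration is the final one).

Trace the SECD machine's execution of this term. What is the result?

Answer: -4

Execution trace:
step 0: [S=∅ | E=∅ | C=[((λu. ((λy. u) 6)) (1 - 5))] | D=∅]
step 1: [S=∅ | E=∅ | C=[(1 - 5) :: (λu. ((λy. u) 6)) :: AP] | D=∅]
step 2: [S=∅ | E=∅ | C=[1 :: 5 :: PRIM2(sub) :: (λu. ((λy. u) 6)) :: AP] | D=∅]
step 3: [S=[1] | E=∅ | C=[5 :: PRIM2(sub) :: (λu. ((λy. u) 6)) :: AP] | D=∅]
step 4: [S=[5 :: 1] | E=∅ | C=[PRIM2(sub) :: (λu. ((λy. u) 6)) :: AP] | D=∅]
step 5: [S=[-4] | E=∅ | C=[(λu. ((λy. u) 6)) :: AP] | D=∅]
step 6: [S=[clo(λu. ((λy. u) 6), ∅) :: -4] | E=∅ | C=[AP] | D=∅]
step 7: [S=∅ | E={u↦-4} | C=[((λy. u) 6)] | D=[(∅, ∅, ∅)]]
step 8: [S=∅ | E={u↦-4} | C=[6 :: (λy. u) :: AP] | D=[(∅, ∅, ∅)]]
step 9: [S=[6] | E={u↦-4} | C=[(λy. u) :: AP] | D=[(∅, ∅, ∅)]]
step 10: [S=[clo(λy. u, {u↦-4}) :: 6] | E={u↦-4} | C=[AP] | D=[(∅, ∅, ∅)]]
step 11: [S=∅ | E={y↦6, u↦-4} | C=[u] | D=[(∅, {u↦-4}, ∅) :: (∅, ∅, ∅)]]
step 12: [S=[-4] | E={y↦6, u↦-4} | C=∅ | D=[(∅, {u↦-4}, ∅) :: (∅, ∅, ∅)]]
step 13: [S=[-4] | E={u↦-4} | C=∅ | D=[(∅, ∅, ∅)]]
step 14: [S=[-4] | E=∅ | C=∅ | D=∅]
→ final value -4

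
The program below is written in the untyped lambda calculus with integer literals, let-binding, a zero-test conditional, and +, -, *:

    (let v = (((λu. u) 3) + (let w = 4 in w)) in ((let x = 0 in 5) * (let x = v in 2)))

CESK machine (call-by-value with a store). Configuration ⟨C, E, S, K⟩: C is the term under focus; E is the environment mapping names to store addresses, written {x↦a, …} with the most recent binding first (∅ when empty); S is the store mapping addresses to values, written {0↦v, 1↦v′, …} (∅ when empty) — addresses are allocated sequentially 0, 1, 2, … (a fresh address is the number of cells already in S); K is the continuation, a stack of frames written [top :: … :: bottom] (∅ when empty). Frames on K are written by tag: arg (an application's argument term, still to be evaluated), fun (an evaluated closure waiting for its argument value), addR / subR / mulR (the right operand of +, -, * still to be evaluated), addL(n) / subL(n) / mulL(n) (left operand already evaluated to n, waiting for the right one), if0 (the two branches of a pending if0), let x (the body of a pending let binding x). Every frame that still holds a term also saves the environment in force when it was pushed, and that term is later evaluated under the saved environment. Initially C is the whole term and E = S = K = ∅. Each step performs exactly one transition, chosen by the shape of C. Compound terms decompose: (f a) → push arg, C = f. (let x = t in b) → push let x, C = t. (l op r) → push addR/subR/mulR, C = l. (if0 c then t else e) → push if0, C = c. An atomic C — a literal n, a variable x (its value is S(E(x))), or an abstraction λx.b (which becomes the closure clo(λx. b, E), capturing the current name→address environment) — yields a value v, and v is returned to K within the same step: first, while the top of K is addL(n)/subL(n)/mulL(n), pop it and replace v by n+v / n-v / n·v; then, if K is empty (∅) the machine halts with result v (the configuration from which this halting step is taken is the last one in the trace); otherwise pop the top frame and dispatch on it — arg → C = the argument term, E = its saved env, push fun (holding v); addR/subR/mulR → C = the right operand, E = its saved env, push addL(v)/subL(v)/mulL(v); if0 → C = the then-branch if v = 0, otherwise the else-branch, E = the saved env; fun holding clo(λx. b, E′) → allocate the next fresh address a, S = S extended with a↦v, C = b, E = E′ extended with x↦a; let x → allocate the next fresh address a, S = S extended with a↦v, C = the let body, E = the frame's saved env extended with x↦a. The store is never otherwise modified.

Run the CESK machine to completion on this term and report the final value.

Answer: 10

Machine steps:
step 0: ⟨C=(let v = (((λu. u) 3) + (let w = 4 in w)) in ((let x = 0 in 5) * (let x = v in 2))); E=∅; S=∅; K=∅⟩
step 1: ⟨C=(((λu. u) 3) + (let w = 4 in w)); E=∅; S=∅; K=[let v]⟩
step 2: ⟨C=((λu. u) 3); E=∅; S=∅; K=[addR :: let v]⟩
step 3: ⟨C=(λu. u); E=∅; S=∅; K=[arg :: addR :: let v]⟩
step 4: ⟨C=3; E=∅; S=∅; K=[fun :: addR :: let v]⟩
step 5: ⟨C=u; E={u↦0}; S={0↦3}; K=[addR :: let v]⟩
step 6: ⟨C=(let w = 4 in w); E=∅; S={0↦3}; K=[addL(3) :: let v]⟩
step 7: ⟨C=4; E=∅; S={0↦3}; K=[let w :: addL(3) :: let v]⟩
step 8: ⟨C=w; E={w↦1}; S={0↦3, 1↦4}; K=[addL(3) :: let v]⟩
step 9: ⟨C=((let x = 0 in 5) * (let x = v in 2)); E={v↦2}; S={0↦3, 1↦4, 2↦7}; K=∅⟩
step 10: ⟨C=(let x = 0 in 5); E={v↦2}; S={0↦3, 1↦4, 2↦7}; K=[mulR]⟩
step 11: ⟨C=0; E={v↦2}; S={0↦3, 1↦4, 2↦7}; K=[let x :: mulR]⟩
step 12: ⟨C=5; E={x↦3, v↦2}; S={0↦3, 1↦4, 2↦7, 3↦0}; K=[mulR]⟩
step 13: ⟨C=(let x = v in 2); E={v↦2}; S={0↦3, 1↦4, 2↦7, 3↦0}; K=[mulL(5)]⟩
step 14: ⟨C=v; E={v↦2}; S={0↦3, 1↦4, 2↦7, 3↦0}; K=[let x :: mulL(5)]⟩
step 15: ⟨C=2; E={x↦4, v↦2}; S={0↦3, 1↦4, 2↦7, 3↦0, 4↦7}; K=[mulL(5)]⟩
→ final value 10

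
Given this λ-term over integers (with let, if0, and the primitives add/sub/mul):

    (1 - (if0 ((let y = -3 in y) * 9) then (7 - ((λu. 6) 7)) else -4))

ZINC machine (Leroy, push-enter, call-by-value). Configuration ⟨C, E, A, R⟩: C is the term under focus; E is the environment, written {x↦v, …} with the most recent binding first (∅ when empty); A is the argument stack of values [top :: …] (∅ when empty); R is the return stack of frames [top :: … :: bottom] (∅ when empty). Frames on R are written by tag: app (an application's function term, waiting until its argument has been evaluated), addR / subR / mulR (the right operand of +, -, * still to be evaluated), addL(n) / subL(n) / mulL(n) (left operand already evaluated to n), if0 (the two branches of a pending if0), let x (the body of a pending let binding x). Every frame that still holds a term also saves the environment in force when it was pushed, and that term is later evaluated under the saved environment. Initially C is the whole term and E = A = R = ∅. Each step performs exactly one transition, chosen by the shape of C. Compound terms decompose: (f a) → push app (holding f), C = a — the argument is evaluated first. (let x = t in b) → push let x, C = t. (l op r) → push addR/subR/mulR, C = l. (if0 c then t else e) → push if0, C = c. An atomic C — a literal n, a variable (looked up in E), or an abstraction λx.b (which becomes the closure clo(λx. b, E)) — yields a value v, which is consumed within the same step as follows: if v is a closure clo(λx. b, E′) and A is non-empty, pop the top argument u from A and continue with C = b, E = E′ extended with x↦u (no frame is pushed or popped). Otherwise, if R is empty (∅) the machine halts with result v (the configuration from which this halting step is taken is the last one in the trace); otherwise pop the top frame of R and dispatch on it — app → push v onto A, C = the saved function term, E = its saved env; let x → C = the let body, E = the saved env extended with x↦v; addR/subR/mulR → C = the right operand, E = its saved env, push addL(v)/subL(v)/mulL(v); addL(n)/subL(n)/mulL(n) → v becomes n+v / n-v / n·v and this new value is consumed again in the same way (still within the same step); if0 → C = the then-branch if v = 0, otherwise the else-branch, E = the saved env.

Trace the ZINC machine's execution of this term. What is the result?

Answer: 5

Machine steps:
t=0: <C=(1 - (if0 ((let y = -3 in y) * 9) then (7 - ((λu. 6) 7)) else -4)), E=∅, A=∅, R=∅>
t=1: <C=1, E=∅, A=∅, R=[subR]>
t=2: <C=(if0 ((let y = -3 in y) * 9) then (7 - ((λu. 6) 7)) else -4), E=∅, A=∅, R=[subL(1)]>
t=3: <C=((let y = -3 in y) * 9), E=∅, A=∅, R=[if0 :: subL(1)]>
t=4: <C=(let y = -3 in y), E=∅, A=∅, R=[mulR :: if0 :: subL(1)]>
t=5: <C=-3, E=∅, A=∅, R=[let y :: mulR :: if0 :: subL(1)]>
t=6: <C=y, E={y↦-3}, A=∅, R=[mulR :: if0 :: subL(1)]>
t=7: <C=9, E=∅, A=∅, R=[mulL(-3) :: if0 :: subL(1)]>
t=8: <C=-4, E=∅, A=∅, R=[subL(1)]>
→ final value 5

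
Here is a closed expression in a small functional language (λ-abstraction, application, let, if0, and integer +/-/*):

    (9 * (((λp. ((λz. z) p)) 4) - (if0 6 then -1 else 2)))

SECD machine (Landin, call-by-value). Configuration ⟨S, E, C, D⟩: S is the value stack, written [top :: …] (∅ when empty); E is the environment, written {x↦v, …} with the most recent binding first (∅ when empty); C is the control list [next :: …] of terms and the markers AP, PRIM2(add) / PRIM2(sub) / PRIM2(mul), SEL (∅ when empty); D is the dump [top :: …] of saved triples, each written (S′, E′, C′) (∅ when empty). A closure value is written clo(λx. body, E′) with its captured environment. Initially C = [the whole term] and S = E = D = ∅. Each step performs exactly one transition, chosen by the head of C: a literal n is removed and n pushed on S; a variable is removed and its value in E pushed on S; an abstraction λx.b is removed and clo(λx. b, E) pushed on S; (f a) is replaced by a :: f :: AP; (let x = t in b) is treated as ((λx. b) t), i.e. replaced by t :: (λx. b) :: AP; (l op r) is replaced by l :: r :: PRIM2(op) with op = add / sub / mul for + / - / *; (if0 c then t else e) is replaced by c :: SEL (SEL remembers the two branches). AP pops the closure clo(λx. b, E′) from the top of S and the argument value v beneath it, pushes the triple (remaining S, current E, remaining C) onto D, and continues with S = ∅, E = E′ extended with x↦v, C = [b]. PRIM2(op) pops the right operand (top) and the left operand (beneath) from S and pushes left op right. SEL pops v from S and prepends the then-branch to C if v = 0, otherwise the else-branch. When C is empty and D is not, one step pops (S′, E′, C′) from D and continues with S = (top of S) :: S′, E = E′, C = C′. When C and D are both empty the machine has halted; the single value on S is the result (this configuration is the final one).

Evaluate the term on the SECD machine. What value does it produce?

step 0: [S=∅ | E=∅ | C=[(9 * (((λp. ((λz. z) p)) 4) - (if0 6 then -1 else 2)))] | D=∅]
step 1: [S=∅ | E=∅ | C=[9 :: (((λp. ((λz. z) p)) 4) - (if0 6 then -1 else 2)) :: PRIM2(mul)] | D=∅]
step 2: [S=[9] | E=∅ | C=[(((λp. ((λz. z) p)) 4) - (if0 6 then -1 else 2)) :: PRIM2(mul)] | D=∅]
step 3: [S=[9] | E=∅ | C=[((λp. ((λz. z) p)) 4) :: (if0 6 then -1 else 2) :: PRIM2(sub) :: PRIM2(mul)] | D=∅]
step 4: [S=[9] | E=∅ | C=[4 :: (λp. ((λz. z) p)) :: AP :: (if0 6 then -1 else 2) :: PRIM2(sub) :: PRIM2(mul)] | D=∅]
step 5: [S=[4 :: 9] | E=∅ | C=[(λp. ((λz. z) p)) :: AP :: (if0 6 then -1 else 2) :: PRIM2(sub) :: PRIM2(mul)] | D=∅]
step 6: [S=[clo(λp. ((λz. z) p), ∅) :: 4 :: 9] | E=∅ | C=[AP :: (if0 6 then -1 else 2) :: PRIM2(sub) :: PRIM2(mul)] | D=∅]
step 7: [S=∅ | E={p↦4} | C=[((λz. z) p)] | D=[([9], ∅, [(if0 6 then -1 else 2) :: PRIM2(sub) :: PRIM2(mul)])]]
step 8: [S=∅ | E={p↦4} | C=[p :: (λz. z) :: AP] | D=[([9], ∅, [(if0 6 then -1 else 2) :: PRIM2(sub) :: PRIM2(mul)])]]
step 9: [S=[4] | E={p↦4} | C=[(λz. z) :: AP] | D=[([9], ∅, [(if0 6 then -1 else 2) :: PRIM2(sub) :: PRIM2(mul)])]]
step 10: [S=[clo(λz. z, {p↦4}) :: 4] | E={p↦4} | C=[AP] | D=[([9], ∅, [(if0 6 then -1 else 2) :: PRIM2(sub) :: PRIM2(mul)])]]
step 11: [S=∅ | E={z↦4, p↦4} | C=[z] | D=[(∅, {p↦4}, ∅) :: ([9], ∅, [(if0 6 then -1 else 2) :: PRIM2(sub) :: PRIM2(mul)])]]
step 12: [S=[4] | E={z↦4, p↦4} | C=∅ | D=[(∅, {p↦4}, ∅) :: ([9], ∅, [(if0 6 then -1 else 2) :: PRIM2(sub) :: PRIM2(mul)])]]
step 13: [S=[4] | E={p↦4} | C=∅ | D=[([9], ∅, [(if0 6 then -1 else 2) :: PRIM2(sub) :: PRIM2(mul)])]]
step 14: [S=[4 :: 9] | E=∅ | C=[(if0 6 then -1 else 2) :: PRIM2(sub) :: PRIM2(mul)] | D=∅]
step 15: [S=[4 :: 9] | E=∅ | C=[6 :: SEL :: PRIM2(sub) :: PRIM2(mul)] | D=∅]
step 16: [S=[6 :: 4 :: 9] | E=∅ | C=[SEL :: PRIM2(sub) :: PRIM2(mul)] | D=∅]
step 17: [S=[4 :: 9] | E=∅ | C=[2 :: PRIM2(sub) :: PRIM2(mul)] | D=∅]
step 18: [S=[2 :: 4 :: 9] | E=∅ | C=[PRIM2(sub) :: PRIM2(mul)] | D=∅]
step 19: [S=[2 :: 9] | E=∅ | C=[PRIM2(mul)] | D=∅]
step 20: [S=[18] | E=∅ | C=∅ | D=∅]
→ final value 18

Answer: 18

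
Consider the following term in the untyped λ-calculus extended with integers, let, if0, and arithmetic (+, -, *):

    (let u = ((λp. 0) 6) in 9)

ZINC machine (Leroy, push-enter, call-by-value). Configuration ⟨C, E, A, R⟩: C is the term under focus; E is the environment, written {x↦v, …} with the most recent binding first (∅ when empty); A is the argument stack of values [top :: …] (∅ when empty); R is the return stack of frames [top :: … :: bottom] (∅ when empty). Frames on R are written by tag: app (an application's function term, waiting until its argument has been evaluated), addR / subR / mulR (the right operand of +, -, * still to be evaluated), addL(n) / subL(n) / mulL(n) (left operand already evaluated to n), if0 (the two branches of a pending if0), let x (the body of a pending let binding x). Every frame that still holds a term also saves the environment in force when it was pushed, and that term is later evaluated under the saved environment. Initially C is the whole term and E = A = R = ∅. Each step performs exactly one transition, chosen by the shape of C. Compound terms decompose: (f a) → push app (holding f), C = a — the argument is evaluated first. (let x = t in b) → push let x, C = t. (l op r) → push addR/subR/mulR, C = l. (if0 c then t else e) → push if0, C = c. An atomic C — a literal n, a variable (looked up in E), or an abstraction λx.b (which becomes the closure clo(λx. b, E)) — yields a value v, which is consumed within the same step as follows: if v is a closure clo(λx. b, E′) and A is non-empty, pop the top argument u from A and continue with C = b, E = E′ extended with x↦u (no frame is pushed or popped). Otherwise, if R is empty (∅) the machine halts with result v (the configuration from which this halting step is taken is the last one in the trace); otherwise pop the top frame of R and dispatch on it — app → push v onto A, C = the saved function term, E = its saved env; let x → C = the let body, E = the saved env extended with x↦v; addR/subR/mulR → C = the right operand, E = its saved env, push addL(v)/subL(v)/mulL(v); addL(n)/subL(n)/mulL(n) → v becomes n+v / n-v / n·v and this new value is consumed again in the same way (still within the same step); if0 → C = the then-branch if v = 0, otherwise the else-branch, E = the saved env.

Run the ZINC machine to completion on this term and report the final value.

[0] <C=(let u = ((λp. 0) 6) in 9), E=∅, A=∅, R=∅>
[1] <C=((λp. 0) 6), E=∅, A=∅, R=[let u]>
[2] <C=6, E=∅, A=∅, R=[app :: let u]>
[3] <C=(λp. 0), E=∅, A=[6], R=[let u]>
[4] <C=0, E={p↦6}, A=∅, R=[let u]>
[5] <C=9, E={u↦0}, A=∅, R=∅>
→ final value 9

Answer: 9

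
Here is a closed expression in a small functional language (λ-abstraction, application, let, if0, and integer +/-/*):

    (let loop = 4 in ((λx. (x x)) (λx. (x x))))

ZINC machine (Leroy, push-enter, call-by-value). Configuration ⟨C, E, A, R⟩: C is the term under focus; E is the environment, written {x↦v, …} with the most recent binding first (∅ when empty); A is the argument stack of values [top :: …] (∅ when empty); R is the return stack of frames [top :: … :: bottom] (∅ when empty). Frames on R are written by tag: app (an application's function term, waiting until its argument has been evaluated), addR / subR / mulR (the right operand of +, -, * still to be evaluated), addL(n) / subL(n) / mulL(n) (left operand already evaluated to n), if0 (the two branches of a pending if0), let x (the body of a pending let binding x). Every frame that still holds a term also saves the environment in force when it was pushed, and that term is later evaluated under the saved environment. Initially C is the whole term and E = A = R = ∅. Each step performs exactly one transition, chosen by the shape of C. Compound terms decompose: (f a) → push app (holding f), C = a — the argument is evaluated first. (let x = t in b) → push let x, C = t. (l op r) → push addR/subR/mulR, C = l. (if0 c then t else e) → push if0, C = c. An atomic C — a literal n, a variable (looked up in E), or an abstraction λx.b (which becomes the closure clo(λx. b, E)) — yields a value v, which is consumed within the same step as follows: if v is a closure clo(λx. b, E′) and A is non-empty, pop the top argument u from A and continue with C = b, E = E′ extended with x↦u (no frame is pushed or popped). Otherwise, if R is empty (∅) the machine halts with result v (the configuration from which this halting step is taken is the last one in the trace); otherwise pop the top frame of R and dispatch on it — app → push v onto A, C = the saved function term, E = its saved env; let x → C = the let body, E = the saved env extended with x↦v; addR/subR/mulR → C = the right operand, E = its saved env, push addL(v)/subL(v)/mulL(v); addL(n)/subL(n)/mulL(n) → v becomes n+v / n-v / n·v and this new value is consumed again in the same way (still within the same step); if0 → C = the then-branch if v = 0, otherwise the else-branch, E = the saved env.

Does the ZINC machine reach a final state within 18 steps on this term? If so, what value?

[0] ⟨C=(let loop = 4 in ((λx. (x x)) (λx. (x x)))); E=∅; A=∅; R=∅⟩
[1] ⟨C=4; E=∅; A=∅; R=[let loop]⟩
[2] ⟨C=((λx. (x x)) (λx. (x x))); E={loop↦4}; A=∅; R=∅⟩
[3] ⟨C=(λx. (x x)); E={loop↦4}; A=∅; R=[app]⟩
[4] ⟨C=(λx. (x x)); E={loop↦4}; A=[clo(λx. (x x), {loop↦4})]; R=∅⟩
[5] ⟨C=(x x); E={x↦clo(λx. (x x), {loop↦4}), loop↦4}; A=∅; R=∅⟩
[6] ⟨C=x; E={x↦clo(λx. (x x), {loop↦4}), loop↦4}; A=∅; R=[app]⟩
[7] ⟨C=x; E={x↦clo(λx. (x x), {loop↦4}), loop↦4}; A=[clo(λx. (x x), {loop↦4})]; R=∅⟩
… configuration repeats with period 3 (steps 5–7 recur indefinitely) …

Answer: DIVERGES (no final state within 18 steps)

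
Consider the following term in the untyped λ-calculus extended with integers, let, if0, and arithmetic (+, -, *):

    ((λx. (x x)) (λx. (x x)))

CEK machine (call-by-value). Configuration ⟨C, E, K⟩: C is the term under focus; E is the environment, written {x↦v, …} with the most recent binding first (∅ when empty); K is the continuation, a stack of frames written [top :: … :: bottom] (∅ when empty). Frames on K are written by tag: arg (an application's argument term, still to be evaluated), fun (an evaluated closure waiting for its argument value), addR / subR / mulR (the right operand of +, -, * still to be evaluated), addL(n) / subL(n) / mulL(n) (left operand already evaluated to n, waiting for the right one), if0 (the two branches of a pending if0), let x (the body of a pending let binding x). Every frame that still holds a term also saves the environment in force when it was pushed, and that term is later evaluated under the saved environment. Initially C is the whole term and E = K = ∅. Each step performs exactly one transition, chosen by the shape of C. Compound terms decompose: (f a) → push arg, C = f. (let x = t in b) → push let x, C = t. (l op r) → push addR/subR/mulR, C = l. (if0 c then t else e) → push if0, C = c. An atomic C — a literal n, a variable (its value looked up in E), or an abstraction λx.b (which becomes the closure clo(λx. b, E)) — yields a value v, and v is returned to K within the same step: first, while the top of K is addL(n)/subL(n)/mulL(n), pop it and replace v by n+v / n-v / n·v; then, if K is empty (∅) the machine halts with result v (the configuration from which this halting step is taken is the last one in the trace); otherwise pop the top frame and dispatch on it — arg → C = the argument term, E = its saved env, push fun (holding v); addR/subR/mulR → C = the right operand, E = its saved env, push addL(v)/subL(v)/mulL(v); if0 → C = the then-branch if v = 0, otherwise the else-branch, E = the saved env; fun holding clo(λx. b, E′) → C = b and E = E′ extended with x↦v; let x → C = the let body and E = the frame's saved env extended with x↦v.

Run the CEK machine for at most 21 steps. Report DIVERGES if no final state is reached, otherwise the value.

Answer: DIVERGES (no final state within 21 steps)

Derivation:
0. ⟨C=((λx. (x x)) (λx. (x x))); E=∅; K=∅⟩
1. ⟨C=(λx. (x x)); E=∅; K=[arg]⟩
2. ⟨C=(λx. (x x)); E=∅; K=[fun]⟩
3. ⟨C=(x x); E={x↦clo(λx. (x x), ∅)}; K=∅⟩
4. ⟨C=x; E={x↦clo(λx. (x x), ∅)}; K=[arg]⟩
5. ⟨C=x; E={x↦clo(λx. (x x), ∅)}; K=[fun]⟩
… configuration repeats with period 3 (steps 3–5 recur indefinitely) …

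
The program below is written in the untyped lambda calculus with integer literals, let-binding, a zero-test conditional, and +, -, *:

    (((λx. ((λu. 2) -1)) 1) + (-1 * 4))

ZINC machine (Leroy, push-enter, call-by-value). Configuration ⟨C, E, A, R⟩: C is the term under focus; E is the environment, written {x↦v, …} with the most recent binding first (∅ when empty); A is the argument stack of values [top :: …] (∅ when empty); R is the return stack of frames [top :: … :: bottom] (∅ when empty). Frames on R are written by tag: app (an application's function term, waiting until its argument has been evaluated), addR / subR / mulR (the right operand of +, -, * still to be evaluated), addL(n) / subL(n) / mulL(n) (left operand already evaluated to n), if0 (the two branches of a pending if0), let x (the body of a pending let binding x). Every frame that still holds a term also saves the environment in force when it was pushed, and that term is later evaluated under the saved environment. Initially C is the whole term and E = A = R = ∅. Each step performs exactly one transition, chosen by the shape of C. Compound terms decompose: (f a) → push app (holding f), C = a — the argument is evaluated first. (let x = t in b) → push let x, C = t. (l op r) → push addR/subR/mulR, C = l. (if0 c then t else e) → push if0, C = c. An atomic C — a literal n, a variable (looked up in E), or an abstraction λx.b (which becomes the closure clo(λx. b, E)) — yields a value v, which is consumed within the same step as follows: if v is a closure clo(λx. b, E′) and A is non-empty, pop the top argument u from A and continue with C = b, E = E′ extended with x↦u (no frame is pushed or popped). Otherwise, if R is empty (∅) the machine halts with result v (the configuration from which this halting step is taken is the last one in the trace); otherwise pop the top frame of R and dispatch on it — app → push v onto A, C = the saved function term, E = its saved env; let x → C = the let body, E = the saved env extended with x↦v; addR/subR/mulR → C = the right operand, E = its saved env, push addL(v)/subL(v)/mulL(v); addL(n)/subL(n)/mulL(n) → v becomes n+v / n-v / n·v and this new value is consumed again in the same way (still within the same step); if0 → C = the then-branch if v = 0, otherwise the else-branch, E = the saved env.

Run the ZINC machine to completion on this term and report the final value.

Answer: -2

Derivation:
[0] [C=(((λx. ((λu. 2) -1)) 1) + (-1 * 4)) | E=∅ | A=∅ | R=∅]
[1] [C=((λx. ((λu. 2) -1)) 1) | E=∅ | A=∅ | R=[addR]]
[2] [C=1 | E=∅ | A=∅ | R=[app :: addR]]
[3] [C=(λx. ((λu. 2) -1)) | E=∅ | A=[1] | R=[addR]]
[4] [C=((λu. 2) -1) | E={x↦1} | A=∅ | R=[addR]]
[5] [C=-1 | E={x↦1} | A=∅ | R=[app :: addR]]
[6] [C=(λu. 2) | E={x↦1} | A=[-1] | R=[addR]]
[7] [C=2 | E={u↦-1, x↦1} | A=∅ | R=[addR]]
[8] [C=(-1 * 4) | E=∅ | A=∅ | R=[addL(2)]]
[9] [C=-1 | E=∅ | A=∅ | R=[mulR :: addL(2)]]
[10] [C=4 | E=∅ | A=∅ | R=[mulL(-1) :: addL(2)]]
→ final value -2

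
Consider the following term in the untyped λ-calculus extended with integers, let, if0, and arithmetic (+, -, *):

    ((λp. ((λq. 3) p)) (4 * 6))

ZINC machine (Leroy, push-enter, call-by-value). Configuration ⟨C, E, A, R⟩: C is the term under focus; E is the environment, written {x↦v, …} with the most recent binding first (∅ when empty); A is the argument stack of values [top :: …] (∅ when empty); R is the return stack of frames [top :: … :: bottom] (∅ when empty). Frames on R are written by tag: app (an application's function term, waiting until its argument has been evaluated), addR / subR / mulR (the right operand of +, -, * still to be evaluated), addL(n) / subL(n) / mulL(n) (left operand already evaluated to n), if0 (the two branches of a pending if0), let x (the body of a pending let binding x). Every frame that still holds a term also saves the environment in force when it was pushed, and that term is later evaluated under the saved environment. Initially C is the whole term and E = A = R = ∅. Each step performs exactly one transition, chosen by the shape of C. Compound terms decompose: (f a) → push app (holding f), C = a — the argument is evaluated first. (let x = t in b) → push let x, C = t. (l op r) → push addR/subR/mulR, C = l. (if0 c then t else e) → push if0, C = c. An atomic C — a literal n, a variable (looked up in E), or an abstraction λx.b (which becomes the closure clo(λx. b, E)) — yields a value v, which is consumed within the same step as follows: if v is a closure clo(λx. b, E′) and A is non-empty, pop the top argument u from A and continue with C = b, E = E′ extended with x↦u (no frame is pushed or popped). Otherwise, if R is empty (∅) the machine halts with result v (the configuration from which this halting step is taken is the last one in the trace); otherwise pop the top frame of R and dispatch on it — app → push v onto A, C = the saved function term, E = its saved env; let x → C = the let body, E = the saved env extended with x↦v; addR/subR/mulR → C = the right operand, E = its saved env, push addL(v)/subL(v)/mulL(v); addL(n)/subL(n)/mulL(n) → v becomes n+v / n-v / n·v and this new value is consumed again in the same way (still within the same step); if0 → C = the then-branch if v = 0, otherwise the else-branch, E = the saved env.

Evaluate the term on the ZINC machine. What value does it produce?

t=0: [C=((λp. ((λq. 3) p)) (4 * 6)) | E=∅ | A=∅ | R=∅]
t=1: [C=(4 * 6) | E=∅ | A=∅ | R=[app]]
t=2: [C=4 | E=∅ | A=∅ | R=[mulR :: app]]
t=3: [C=6 | E=∅ | A=∅ | R=[mulL(4) :: app]]
t=4: [C=(λp. ((λq. 3) p)) | E=∅ | A=[24] | R=∅]
t=5: [C=((λq. 3) p) | E={p↦24} | A=∅ | R=∅]
t=6: [C=p | E={p↦24} | A=∅ | R=[app]]
t=7: [C=(λq. 3) | E={p↦24} | A=[24] | R=∅]
t=8: [C=3 | E={q↦24, p↦24} | A=∅ | R=∅]
→ final value 3

Answer: 3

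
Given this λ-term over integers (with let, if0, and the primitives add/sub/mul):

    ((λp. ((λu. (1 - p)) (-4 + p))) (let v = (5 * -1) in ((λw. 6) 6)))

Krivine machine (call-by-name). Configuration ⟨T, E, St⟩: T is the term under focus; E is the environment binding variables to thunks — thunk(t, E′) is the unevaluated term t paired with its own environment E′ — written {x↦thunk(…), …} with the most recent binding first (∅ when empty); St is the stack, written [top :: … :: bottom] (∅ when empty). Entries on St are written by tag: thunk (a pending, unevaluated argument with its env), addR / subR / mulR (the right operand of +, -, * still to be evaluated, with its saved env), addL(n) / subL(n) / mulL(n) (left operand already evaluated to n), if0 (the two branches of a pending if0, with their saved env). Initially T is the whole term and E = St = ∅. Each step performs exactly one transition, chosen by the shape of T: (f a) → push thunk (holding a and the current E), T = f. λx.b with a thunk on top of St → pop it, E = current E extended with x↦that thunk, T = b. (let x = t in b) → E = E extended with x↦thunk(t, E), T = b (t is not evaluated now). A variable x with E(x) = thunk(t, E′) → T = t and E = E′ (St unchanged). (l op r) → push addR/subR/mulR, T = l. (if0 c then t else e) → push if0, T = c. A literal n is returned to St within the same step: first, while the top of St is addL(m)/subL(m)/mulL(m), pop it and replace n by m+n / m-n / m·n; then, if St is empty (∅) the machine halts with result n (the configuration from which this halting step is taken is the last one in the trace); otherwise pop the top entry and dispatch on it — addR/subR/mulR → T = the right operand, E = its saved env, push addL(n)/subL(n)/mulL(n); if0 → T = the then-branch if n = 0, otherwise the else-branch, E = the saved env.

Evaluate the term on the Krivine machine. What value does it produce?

Answer: -5

Execution trace:
0. <T=((λp. ((λu. (1 - p)) (-4 + p))) (let v = (5 * -1) in ((λw. 6) 6))), E=∅, St=∅>
1. <T=(λp. ((λu. (1 - p)) (-4 + p))), E=∅, St=[thunk]>
2. <T=((λu. (1 - p)) (-4 + p)), E={p↦thunk((let v = (5 * -1) in ((λw. 6) 6)), ∅)}, St=∅>
3. <T=(λu. (1 - p)), E={p↦thunk((let v = (5 * -1) in ((λw. 6) 6)), ∅)}, St=[thunk]>
4. <T=(1 - p), E={u↦thunk((-4 + p), {p↦thunk((let v = (5 * -1) in ((λw. 6) 6)), ∅)}), p↦thunk((let v = (5 * -1) in ((λw. 6) 6)), ∅)}, St=∅>
5. <T=1, E={u↦thunk((-4 + p), {p↦thunk((let v = (5 * -1) in ((λw. 6) 6)), ∅)}), p↦thunk((let v = (5 * -1) in ((λw. 6) 6)), ∅)}, St=[subR]>
6. <T=p, E={u↦thunk((-4 + p), {p↦thunk((let v = (5 * -1) in ((λw. 6) 6)), ∅)}), p↦thunk((let v = (5 * -1) in ((λw. 6) 6)), ∅)}, St=[subL(1)]>
7. <T=(let v = (5 * -1) in ((λw. 6) 6)), E=∅, St=[subL(1)]>
8. <T=((λw. 6) 6), E={v↦thunk((5 * -1), ∅)}, St=[subL(1)]>
9. <T=(λw. 6), E={v↦thunk((5 * -1), ∅)}, St=[thunk :: subL(1)]>
10. <T=6, E={w↦thunk(6, {v↦thunk((5 * -1), ∅)}), v↦thunk((5 * -1), ∅)}, St=[subL(1)]>
→ final value -5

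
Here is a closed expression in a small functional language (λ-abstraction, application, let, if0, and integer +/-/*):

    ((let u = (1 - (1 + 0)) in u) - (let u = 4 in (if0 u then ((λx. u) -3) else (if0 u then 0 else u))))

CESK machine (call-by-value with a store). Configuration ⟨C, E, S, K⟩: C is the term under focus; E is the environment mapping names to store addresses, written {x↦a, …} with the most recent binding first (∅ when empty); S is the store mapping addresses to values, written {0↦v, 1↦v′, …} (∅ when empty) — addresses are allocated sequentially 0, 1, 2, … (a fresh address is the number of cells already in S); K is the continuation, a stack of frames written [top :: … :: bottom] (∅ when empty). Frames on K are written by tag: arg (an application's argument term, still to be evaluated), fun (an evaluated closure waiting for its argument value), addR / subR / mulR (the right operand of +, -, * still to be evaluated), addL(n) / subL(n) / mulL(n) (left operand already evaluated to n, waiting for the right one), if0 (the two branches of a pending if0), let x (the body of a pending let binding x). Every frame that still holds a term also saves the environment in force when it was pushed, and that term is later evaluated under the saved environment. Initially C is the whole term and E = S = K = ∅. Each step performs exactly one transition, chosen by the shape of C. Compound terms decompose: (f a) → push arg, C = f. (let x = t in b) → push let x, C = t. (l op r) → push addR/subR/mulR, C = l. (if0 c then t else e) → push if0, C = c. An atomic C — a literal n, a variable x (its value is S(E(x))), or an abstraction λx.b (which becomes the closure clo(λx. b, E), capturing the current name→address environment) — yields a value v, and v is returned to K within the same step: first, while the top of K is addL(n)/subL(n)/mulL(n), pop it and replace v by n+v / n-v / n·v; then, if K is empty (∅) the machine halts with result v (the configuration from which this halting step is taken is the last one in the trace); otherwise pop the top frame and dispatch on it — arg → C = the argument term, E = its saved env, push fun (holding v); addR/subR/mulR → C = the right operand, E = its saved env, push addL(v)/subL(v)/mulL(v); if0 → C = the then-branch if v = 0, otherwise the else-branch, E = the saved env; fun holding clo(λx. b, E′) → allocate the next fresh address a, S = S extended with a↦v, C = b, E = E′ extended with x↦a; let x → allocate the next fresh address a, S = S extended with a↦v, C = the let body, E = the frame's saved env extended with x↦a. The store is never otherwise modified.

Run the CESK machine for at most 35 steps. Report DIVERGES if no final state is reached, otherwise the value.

[0] ⟨C=((let u = (1 - (1 + 0)) in u) - (let u = 4 in (if0 u then ((λx. u) -3) else (if0 u then 0 else u)))); E=∅; S=∅; K=∅⟩
[1] ⟨C=(let u = (1 - (1 + 0)) in u); E=∅; S=∅; K=[subR]⟩
[2] ⟨C=(1 - (1 + 0)); E=∅; S=∅; K=[let u :: subR]⟩
[3] ⟨C=1; E=∅; S=∅; K=[subR :: let u :: subR]⟩
[4] ⟨C=(1 + 0); E=∅; S=∅; K=[subL(1) :: let u :: subR]⟩
[5] ⟨C=1; E=∅; S=∅; K=[addR :: subL(1) :: let u :: subR]⟩
[6] ⟨C=0; E=∅; S=∅; K=[addL(1) :: subL(1) :: let u :: subR]⟩
[7] ⟨C=u; E={u↦0}; S={0↦0}; K=[subR]⟩
[8] ⟨C=(let u = 4 in (if0 u then ((λx. u) -3) else (if0 u then 0 else u))); E=∅; S={0↦0}; K=[subL(0)]⟩
[9] ⟨C=4; E=∅; S={0↦0}; K=[let u :: subL(0)]⟩
[10] ⟨C=(if0 u then ((λx. u) -3) else (if0 u then 0 else u)); E={u↦1}; S={0↦0, 1↦4}; K=[subL(0)]⟩
[11] ⟨C=u; E={u↦1}; S={0↦0, 1↦4}; K=[if0 :: subL(0)]⟩
[12] ⟨C=(if0 u then 0 else u); E={u↦1}; S={0↦0, 1↦4}; K=[subL(0)]⟩
[13] ⟨C=u; E={u↦1}; S={0↦0, 1↦4}; K=[if0 :: subL(0)]⟩
[14] ⟨C=u; E={u↦1}; S={0↦0, 1↦4}; K=[subL(0)]⟩
→ final value -4

Answer: -4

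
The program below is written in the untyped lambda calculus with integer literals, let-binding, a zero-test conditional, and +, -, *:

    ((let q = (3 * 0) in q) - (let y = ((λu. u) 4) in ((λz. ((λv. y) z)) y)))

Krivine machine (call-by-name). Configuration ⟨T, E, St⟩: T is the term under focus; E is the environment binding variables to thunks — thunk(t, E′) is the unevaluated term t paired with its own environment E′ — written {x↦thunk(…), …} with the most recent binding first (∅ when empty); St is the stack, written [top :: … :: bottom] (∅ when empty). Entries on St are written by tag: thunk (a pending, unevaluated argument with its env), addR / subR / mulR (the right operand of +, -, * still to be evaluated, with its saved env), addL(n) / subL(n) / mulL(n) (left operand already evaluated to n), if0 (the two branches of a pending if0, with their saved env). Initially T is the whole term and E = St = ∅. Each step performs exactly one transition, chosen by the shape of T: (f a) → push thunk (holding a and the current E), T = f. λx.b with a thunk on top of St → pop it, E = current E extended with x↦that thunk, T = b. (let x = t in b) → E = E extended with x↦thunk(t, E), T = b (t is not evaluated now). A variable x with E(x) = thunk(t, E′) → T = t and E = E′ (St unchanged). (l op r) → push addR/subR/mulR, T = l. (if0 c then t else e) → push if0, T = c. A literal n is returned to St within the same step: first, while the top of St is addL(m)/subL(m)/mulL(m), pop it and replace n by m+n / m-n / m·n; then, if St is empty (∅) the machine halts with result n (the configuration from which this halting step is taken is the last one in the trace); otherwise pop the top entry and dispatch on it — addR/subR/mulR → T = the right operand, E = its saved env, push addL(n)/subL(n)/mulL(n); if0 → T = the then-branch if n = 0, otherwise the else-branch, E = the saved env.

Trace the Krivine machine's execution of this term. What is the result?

0. [T=((let q = (3 * 0) in q) - (let y = ((λu. u) 4) in ((λz. ((λv. y) z)) y))) | E=∅ | St=∅]
1. [T=(let q = (3 * 0) in q) | E=∅ | St=[subR]]
2. [T=q | E={q↦thunk((3 * 0), ∅)} | St=[subR]]
3. [T=(3 * 0) | E=∅ | St=[subR]]
4. [T=3 | E=∅ | St=[mulR :: subR]]
5. [T=0 | E=∅ | St=[mulL(3) :: subR]]
6. [T=(let y = ((λu. u) 4) in ((λz. ((λv. y) z)) y)) | E=∅ | St=[subL(0)]]
7. [T=((λz. ((λv. y) z)) y) | E={y↦thunk(((λu. u) 4), ∅)} | St=[subL(0)]]
8. [T=(λz. ((λv. y) z)) | E={y↦thunk(((λu. u) 4), ∅)} | St=[thunk :: subL(0)]]
9. [T=((λv. y) z) | E={z↦thunk(y, {y↦thunk(((λu. u) 4), ∅)}), y↦thunk(((λu. u) 4), ∅)} | St=[subL(0)]]
10. [T=(λv. y) | E={z↦thunk(y, {y↦thunk(((λu. u) 4), ∅)}), y↦thunk(((λu. u) 4), ∅)} | St=[thunk :: subL(0)]]
11. [T=y | E={v↦thunk(z, {z↦thunk(y, {y↦thunk(((λu. u) 4), ∅)}), y↦thunk(((λu. u) 4), ∅)}), z↦thunk(y, {y↦thunk(((λu. u) 4), ∅)}), y↦thunk(((λu. u) 4), ∅)} | St=[subL(0)]]
12. [T=((λu. u) 4) | E=∅ | St=[subL(0)]]
13. [T=(λu. u) | E=∅ | St=[thunk :: subL(0)]]
14. [T=u | E={u↦thunk(4, ∅)} | St=[subL(0)]]
15. [T=4 | E=∅ | St=[subL(0)]]
→ final value -4

Answer: -4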